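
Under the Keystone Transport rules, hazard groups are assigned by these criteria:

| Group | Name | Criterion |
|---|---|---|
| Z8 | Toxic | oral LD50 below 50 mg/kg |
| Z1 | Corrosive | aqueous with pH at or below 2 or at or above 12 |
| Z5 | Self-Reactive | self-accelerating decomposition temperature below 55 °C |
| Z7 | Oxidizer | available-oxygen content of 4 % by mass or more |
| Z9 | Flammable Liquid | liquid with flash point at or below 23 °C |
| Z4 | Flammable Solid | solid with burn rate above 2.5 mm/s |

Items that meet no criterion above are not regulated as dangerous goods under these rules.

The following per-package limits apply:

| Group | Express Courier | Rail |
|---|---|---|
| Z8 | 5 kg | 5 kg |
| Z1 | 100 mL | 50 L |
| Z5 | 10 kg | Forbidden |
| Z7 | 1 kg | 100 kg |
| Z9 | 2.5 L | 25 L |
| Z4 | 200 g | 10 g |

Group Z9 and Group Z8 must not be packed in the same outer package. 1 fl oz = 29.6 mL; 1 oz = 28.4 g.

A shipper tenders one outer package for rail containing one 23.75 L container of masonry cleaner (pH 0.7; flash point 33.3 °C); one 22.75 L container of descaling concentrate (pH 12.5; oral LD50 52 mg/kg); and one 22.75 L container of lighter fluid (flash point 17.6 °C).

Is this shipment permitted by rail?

With pH 0.7 (≤ 2), the masonry cleaner falls in Group Z1.
With pH 12.5 (≥ 12), the descaling concentrate falls in Group Z1.
With flash point 17.6 °C (≤ 23 °C), the lighter fluid falls in Group Z9.
Group Z9 quantity: 22.75 L.
22.75 L ≤ 25 L (rail limit, Group Z9) — within limit.
Group Z1 net quantity: 23.75 L + 22.75 L = 46.5 L.
46.5 L ≤ 50 L (rail limit, Group Z1) — within limit.
The segregation rule (Group Z9 with Group Z8) does not apply to Group Z9 with Group Z1.
Every hazard group is within its rail limit and no segregation rule is violated.

Yes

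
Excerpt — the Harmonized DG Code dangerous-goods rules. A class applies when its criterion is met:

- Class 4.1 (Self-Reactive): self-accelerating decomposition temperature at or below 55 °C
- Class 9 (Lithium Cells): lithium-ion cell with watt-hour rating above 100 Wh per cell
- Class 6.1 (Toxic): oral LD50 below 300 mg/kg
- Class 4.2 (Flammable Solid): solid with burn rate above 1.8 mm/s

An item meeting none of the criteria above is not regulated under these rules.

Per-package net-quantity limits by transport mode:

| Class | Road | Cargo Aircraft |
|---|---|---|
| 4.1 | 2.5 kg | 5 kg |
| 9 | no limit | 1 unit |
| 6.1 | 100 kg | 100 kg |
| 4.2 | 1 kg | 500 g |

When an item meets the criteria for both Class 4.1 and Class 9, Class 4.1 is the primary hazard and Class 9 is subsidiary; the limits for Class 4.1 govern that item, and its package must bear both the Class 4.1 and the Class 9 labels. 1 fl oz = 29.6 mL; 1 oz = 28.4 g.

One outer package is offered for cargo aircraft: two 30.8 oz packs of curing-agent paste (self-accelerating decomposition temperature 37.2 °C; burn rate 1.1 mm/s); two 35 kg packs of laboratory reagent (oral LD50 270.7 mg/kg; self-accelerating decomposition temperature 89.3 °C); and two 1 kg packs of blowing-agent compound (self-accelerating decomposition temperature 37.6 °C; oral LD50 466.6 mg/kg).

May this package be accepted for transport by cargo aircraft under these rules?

Yes

With self-accelerating decomposition temperature 37.2 °C (≤ 55 °C), the curing-agent paste falls in Class 4.1.
Oral LD50 270.7 mg/kg meets the Class 6.1 criterion (Toxic), so the laboratory reagent is Class 6.1.
The blowing-agent compound has self-accelerating decomposition temperature 37.6 °C, which is ≤ 55 °C, so it is Class 4.1 (Self-Reactive).
Class 4.1 net quantity: (two 30.8 oz packs = 1749.44 g) + (two 1 kg packs = 2 kg) = 3749.44 g.
3749.44 g ≤ 5 kg (cargo aircraft limit, Class 4.1) — within limit.
Class 6.1 quantity: two 35 kg packs = 70 kg.
70 kg ≤ 100 kg (cargo aircraft limit, Class 6.1) — within limit.
Every hazard class is within its cargo aircraft limit and no segregation rule is violated.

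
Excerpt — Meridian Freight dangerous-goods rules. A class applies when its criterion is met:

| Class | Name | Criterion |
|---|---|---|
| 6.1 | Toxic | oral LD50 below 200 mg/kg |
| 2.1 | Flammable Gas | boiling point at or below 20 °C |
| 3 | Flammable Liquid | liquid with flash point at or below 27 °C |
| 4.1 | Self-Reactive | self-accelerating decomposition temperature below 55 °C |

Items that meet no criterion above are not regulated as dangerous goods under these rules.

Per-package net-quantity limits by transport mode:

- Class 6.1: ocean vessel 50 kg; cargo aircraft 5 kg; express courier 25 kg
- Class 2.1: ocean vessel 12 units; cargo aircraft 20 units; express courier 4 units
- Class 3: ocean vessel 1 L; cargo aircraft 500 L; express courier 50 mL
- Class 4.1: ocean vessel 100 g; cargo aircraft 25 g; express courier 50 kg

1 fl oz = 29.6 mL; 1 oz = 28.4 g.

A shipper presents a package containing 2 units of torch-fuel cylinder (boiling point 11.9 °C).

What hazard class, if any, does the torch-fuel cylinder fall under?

Class 2.1

Boiling point 11.9 °C meets the Class 2.1 criterion (Flammable Gas), so the torch-fuel cylinder is Class 2.1.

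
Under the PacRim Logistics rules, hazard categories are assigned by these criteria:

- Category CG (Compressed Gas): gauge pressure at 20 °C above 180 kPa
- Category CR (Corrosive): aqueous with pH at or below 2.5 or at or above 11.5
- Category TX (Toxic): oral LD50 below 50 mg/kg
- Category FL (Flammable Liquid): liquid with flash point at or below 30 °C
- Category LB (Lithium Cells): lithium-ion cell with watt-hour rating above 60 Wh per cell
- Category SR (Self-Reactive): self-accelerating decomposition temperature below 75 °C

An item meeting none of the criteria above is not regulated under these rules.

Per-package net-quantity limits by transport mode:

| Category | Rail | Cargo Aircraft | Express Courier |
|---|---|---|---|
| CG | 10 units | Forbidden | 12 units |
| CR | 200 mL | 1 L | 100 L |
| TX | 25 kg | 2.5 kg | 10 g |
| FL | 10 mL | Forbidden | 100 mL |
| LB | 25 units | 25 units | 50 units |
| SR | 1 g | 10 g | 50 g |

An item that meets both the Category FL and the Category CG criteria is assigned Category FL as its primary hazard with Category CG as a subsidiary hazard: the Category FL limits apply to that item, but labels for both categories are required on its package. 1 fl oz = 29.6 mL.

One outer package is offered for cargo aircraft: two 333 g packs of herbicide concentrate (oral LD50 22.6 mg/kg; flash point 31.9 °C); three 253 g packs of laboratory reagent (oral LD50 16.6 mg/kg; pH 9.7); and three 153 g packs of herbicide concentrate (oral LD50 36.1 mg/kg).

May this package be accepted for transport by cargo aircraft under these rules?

Yes

With oral LD50 22.6 mg/kg (< 50 mg/kg), the herbicide concentrate falls in Category TX.
With oral LD50 16.6 mg/kg (< 50 mg/kg), the laboratory reagent falls in Category TX.
The herbicide concentrate has oral LD50 36.1 mg/kg, which is < 50 mg/kg, so it is Category TX (Toxic).
Category TX net quantity: (two 333 g packs = 666 g) + (three 253 g packs = 759 g) + (three 153 g packs = 459 g) = 1.884 kg.
1.884 kg is within the cargo aircraft limit of 2.5 kg for Category TX.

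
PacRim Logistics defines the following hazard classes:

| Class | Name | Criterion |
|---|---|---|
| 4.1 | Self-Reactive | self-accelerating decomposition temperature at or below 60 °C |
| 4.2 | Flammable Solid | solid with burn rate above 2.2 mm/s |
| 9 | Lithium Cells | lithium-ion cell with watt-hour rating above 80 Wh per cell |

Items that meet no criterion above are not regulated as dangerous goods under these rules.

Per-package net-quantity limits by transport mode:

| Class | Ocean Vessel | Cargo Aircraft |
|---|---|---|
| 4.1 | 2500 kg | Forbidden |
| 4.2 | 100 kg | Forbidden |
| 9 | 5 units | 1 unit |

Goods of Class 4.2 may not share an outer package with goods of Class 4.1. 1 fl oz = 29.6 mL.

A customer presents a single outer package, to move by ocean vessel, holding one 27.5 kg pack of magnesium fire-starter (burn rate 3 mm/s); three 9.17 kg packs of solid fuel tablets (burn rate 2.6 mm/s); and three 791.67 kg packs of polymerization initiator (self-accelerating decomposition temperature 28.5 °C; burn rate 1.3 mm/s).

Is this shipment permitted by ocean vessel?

The magnesium fire-starter has burn rate 3 mm/s, which is > 2.2 mm/s, so it is Class 4.2 (Flammable Solid).
With burn rate 2.6 mm/s (> 2.2 mm/s), the solid fuel tablets fall in Class 4.2.
Self-accelerating decomposition temperature 28.5 °C meets the Class 4.1 criterion (Self-Reactive), so the polymerization initiator is Class 4.1.
Total Class 4.2: 27.5 kg + (three 9.17 kg packs = 27.51 kg) = 55.01 kg.
55.01 kg is within the ocean vessel limit of 100 kg for Class 4.2.
Class 4.1 quantity: three 791.67 kg packs = 2375.01 kg.
2375.01 kg is within the ocean vessel limit of 2500 kg for Class 4.1.
Class 4.2 and Class 4.1 may not share an outer package.

No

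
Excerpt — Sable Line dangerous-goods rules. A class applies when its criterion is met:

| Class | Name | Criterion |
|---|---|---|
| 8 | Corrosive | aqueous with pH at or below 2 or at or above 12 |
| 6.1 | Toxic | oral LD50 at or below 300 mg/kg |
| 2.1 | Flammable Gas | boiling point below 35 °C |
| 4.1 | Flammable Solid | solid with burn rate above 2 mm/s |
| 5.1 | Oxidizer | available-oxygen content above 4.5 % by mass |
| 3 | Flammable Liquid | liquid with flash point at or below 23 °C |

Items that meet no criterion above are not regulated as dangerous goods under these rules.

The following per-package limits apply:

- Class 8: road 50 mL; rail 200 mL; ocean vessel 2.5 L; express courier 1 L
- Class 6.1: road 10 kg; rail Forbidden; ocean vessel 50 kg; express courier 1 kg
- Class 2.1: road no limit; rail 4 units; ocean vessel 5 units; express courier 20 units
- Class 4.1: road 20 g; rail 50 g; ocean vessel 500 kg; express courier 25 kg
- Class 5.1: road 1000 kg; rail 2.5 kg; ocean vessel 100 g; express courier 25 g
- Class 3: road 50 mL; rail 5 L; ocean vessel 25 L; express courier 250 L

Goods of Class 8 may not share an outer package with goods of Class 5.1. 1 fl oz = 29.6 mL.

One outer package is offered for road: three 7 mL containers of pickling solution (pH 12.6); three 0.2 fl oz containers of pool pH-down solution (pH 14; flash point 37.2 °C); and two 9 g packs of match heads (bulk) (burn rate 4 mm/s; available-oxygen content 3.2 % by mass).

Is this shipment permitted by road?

pH 12.6 meets the Class 8 criterion (Corrosive), so the pickling solution is Class 8.
pH 14 meets the Class 8 criterion (Corrosive), so the pool pH-down solution is Class 8.
The match heads (bulk) have burn rate 4 mm/s, which is > 2 mm/s, so they are Class 4.1 (Flammable Solid).
Total Class 8: (three 7 mL containers = 21 mL) + (three 0.2 fl oz containers = 17.76 mL) = 38.76 mL.
38.76 mL is within the road limit of 50 mL for Class 8.
Class 4.1 quantity: two 9 g packs = 18 g.
18 g ≤ 20 g (road limit, Class 4.1) — within limit.
The segregation rule (Class 8 with Class 5.1) does not apply to Class 8 with Class 4.1.
Every hazard class is within its road limit and no segregation rule is violated.

Yes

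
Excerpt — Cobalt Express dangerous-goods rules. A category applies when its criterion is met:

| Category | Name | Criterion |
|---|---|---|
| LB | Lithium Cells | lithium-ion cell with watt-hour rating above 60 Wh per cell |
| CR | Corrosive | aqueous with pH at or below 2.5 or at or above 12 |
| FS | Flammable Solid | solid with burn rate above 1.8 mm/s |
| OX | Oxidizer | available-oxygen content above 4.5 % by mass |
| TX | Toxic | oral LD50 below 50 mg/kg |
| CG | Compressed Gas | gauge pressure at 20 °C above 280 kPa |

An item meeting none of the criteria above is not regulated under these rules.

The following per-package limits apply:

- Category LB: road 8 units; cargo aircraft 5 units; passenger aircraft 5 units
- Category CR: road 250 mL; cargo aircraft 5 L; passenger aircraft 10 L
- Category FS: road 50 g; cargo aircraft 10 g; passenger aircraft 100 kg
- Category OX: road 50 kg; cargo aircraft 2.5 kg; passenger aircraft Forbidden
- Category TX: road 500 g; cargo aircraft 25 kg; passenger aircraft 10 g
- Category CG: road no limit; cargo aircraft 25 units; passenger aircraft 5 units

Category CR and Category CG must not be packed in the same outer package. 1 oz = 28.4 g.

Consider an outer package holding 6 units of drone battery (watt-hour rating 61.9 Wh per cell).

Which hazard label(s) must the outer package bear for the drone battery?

Category LB

Drone battery: watt-hour rating 61.9 Wh per cell > 60 Wh per cell → Category LB (Lithium Cells).
Only the Category LB label is required.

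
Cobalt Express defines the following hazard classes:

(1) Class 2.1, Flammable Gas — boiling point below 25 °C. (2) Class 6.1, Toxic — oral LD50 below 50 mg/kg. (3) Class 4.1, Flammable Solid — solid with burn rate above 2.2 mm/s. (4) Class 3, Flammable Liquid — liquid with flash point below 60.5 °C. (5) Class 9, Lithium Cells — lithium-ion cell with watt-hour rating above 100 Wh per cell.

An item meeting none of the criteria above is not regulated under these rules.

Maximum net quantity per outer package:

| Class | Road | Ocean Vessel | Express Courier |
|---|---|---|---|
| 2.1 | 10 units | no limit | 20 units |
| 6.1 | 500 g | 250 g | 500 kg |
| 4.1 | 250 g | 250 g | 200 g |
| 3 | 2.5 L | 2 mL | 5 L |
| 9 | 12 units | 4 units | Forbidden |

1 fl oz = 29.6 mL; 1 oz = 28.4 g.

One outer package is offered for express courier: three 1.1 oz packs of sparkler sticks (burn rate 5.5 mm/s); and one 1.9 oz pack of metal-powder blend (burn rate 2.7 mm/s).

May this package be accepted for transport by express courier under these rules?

Yes

Sparkler sticks: burn rate 5.5 mm/s > 2.2 mm/s → Class 4.1 (Flammable Solid).
Burn rate 2.7 mm/s meets the Class 4.1 criterion (Flammable Solid), so the metal-powder blend is Class 4.1.
Class 4.1 net quantity: (three 1.1 oz packs = 93.72 g) + (one 1.9 oz pack = 53.96 g) = 147.68 g.
147.68 g ≤ 200 g (express courier limit, Class 4.1) — within limit.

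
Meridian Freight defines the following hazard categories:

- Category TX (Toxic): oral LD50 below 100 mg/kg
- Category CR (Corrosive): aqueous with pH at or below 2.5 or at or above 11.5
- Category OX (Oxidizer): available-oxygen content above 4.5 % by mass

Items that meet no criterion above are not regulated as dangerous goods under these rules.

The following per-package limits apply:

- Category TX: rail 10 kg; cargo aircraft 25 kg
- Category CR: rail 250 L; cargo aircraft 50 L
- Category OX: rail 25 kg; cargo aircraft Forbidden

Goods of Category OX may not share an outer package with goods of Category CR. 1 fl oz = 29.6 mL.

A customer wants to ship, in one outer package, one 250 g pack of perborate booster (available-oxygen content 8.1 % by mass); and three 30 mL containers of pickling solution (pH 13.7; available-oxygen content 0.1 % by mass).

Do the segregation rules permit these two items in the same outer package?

Perborate booster: available-oxygen content 8.1 % by mass > 4.5 % by mass → Category OX (Oxidizer).
Pickling solution: pH 13.7 ≥ 11.5 → Category CR (Corrosive).
Category OX and Category CR may not share an outer package.

No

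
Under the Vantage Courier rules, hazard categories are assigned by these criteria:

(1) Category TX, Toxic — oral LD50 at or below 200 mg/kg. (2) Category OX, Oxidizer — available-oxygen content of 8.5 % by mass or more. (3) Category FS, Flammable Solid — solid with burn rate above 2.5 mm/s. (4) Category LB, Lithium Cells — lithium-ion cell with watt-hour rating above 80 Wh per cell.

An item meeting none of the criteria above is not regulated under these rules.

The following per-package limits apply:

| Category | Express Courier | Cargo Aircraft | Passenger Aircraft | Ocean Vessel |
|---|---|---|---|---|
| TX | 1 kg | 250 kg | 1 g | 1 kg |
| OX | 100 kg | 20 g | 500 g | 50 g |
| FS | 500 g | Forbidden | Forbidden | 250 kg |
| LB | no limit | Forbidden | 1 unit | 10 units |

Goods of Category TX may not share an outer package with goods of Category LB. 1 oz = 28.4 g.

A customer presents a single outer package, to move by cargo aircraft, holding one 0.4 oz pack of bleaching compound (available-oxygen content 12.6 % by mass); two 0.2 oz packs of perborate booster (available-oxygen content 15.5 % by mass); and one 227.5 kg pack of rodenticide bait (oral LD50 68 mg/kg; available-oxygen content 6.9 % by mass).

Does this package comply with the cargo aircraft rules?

No

With available-oxygen content 12.6 % by mass (≥ 8.5 % by mass), the bleaching compound falls in Category OX.
Perborate booster: available-oxygen content 15.5 % by mass ≥ 8.5 % by mass → Category OX (Oxidizer).
Rodenticide bait: oral LD50 68 mg/kg ≤ 200 mg/kg → Category TX (Toxic).
Category OX net quantity: (one 0.4 oz pack = 11.36 g) + (two 0.2 oz packs = 11.36 g) = 22.72 g.
That exceeds the Category OX cargo aircraft limit of 20 g.
Category TX quantity: 227.5 kg.
That is within the Category TX cargo aircraft limit of 250 kg.
The segregation rule (Category TX with Category LB) does not apply to Category OX with Category TX.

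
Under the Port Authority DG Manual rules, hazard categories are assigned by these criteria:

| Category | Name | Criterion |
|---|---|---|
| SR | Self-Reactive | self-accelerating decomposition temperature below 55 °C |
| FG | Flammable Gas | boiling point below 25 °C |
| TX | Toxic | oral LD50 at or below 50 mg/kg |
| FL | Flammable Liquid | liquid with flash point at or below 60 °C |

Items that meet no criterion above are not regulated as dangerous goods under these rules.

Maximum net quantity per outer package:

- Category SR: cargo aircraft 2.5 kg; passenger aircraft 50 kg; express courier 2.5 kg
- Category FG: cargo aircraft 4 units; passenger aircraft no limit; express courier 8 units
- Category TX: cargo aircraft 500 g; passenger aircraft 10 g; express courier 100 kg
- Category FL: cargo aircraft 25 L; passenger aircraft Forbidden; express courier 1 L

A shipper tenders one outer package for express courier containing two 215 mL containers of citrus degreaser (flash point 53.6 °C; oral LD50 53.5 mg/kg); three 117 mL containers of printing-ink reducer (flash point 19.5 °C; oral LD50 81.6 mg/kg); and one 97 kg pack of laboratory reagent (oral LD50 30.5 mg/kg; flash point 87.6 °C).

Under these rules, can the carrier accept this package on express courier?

Yes

Citrus degreaser: flash point 53.6 °C ≤ 60 °C → Category FL (Flammable Liquid).
Flash point 19.5 °C meets the Category FL criterion (Flammable Liquid), so the printing-ink reducer is Category FL.
Oral LD50 30.5 mg/kg meets the Category TX criterion (Toxic), so the laboratory reagent is Category TX.
Category FL net quantity: (two 215 mL containers = 430 mL) + (three 117 mL containers = 351 mL) = 781 mL.
That is within the Category FL express courier limit of 1 L.
Category TX quantity: 97 kg.
That is within the Category TX express courier limit of 100 kg.
Every hazard category is within its express courier limit and no segregation rule is violated.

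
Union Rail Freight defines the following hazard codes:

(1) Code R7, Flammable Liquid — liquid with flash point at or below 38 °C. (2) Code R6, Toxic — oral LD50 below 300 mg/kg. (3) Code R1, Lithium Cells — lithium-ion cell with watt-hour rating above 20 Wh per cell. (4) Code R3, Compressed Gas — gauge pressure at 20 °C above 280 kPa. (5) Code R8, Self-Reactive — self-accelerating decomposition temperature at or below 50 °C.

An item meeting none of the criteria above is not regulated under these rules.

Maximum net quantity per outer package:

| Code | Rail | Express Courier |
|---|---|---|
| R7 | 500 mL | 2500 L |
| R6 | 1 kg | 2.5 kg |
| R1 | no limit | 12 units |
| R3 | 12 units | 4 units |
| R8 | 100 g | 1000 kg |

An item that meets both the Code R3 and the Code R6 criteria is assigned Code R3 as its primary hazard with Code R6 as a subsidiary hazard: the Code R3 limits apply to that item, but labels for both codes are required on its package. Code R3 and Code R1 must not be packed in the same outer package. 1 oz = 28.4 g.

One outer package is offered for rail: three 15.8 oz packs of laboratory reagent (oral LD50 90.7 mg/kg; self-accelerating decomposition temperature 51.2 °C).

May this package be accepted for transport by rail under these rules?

No

The laboratory reagent has oral LD50 90.7 mg/kg, which is < 300 mg/kg, so it is Code R6 (Toxic).
Code R6 quantity: three 15.8 oz packs = 1346.16 g.
1346.16 g exceeds the rail limit of 1 kg for Code R6.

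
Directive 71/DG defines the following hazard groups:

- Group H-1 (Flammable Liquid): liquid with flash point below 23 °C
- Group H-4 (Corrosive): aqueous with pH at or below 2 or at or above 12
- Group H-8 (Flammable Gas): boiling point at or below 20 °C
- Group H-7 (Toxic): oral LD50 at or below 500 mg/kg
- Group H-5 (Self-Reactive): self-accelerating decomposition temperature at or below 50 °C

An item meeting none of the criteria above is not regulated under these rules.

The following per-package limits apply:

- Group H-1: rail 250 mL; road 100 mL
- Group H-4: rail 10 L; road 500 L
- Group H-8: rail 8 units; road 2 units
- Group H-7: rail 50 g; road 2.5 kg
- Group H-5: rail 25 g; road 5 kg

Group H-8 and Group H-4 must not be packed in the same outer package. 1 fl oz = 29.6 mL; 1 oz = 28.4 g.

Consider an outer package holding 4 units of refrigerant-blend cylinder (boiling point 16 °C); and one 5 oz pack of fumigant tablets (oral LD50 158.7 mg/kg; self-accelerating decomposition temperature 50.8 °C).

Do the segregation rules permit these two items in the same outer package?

The refrigerant-blend cylinder has boiling point 16 °C, which is ≤ 20 °C, so it is Group H-8 (Flammable Gas).
With oral LD50 158.7 mg/kg (≤ 500 mg/kg), the fumigant tablets fall in Group H-7.
No segregation rule bars Group H-8 with Group H-7.

Yes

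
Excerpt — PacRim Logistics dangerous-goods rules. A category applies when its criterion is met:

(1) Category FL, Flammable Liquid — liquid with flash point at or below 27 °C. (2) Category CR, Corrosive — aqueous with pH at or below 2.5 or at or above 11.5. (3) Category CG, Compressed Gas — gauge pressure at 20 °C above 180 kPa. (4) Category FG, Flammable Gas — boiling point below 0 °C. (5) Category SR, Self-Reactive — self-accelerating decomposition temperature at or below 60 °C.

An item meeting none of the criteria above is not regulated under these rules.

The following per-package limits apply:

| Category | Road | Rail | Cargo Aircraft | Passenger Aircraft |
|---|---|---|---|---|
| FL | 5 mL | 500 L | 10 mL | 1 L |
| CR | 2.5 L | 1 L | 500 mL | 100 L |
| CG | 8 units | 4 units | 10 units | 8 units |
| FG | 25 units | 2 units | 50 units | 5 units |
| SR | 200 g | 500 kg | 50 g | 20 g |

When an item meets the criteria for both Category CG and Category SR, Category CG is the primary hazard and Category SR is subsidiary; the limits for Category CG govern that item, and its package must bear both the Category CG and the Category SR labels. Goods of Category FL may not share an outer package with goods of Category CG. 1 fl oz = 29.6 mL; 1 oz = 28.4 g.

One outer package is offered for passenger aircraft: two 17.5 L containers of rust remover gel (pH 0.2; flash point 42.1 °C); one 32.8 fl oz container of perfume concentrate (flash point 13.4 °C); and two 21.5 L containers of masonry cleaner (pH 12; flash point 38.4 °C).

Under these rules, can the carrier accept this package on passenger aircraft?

The rust remover gel has pH 0.2, which is ≤ 2.5, so it is Category CR (Corrosive).
Flash point 13.4 °C meets the Category FL criterion (Flammable Liquid), so the perfume concentrate is Category FL.
Masonry cleaner: pH 12 ≥ 11.5 → Category CR (Corrosive).
Category FL quantity: one 32.8 fl oz container = 970.88 mL.
970.88 mL is within the passenger aircraft limit of 1 L for Category FL.
Category CR net quantity: (two 17.5 L containers = 35 L) + (two 21.5 L containers = 43 L) = 78 L.
78 L ≤ 100 L (passenger aircraft limit, Category CR) — within limit.
The segregation rule (Category FL with Category CG) does not apply to Category FL with Category CR.
Every hazard category is within its passenger aircraft limit and no segregation rule is violated.

Yes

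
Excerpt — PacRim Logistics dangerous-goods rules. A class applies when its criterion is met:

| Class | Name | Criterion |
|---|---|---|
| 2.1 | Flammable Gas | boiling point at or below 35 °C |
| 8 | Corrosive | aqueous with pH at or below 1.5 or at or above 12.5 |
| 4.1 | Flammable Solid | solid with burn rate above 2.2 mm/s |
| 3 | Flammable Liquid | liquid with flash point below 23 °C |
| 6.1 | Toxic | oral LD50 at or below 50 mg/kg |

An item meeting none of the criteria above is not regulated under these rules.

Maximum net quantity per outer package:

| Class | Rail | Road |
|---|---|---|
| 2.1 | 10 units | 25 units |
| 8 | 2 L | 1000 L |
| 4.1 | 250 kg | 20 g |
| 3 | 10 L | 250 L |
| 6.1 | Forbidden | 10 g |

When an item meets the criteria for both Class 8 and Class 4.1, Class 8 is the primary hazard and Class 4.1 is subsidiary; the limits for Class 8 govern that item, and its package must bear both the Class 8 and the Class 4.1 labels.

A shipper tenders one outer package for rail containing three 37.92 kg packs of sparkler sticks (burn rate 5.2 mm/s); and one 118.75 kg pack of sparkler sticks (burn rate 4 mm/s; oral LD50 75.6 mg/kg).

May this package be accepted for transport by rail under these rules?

Yes

With burn rate 5.2 mm/s (> 2.2 mm/s), the sparkler sticks fall in Class 4.1.
Burn rate 4 mm/s meets the Class 4.1 criterion (Flammable Solid), so the sparkler sticks are Class 4.1.
Class 4.1 net quantity: (three 37.92 kg packs = 113.76 kg) + 118.75 kg = 232.51 kg.
That is within the Class 4.1 rail limit of 250 kg.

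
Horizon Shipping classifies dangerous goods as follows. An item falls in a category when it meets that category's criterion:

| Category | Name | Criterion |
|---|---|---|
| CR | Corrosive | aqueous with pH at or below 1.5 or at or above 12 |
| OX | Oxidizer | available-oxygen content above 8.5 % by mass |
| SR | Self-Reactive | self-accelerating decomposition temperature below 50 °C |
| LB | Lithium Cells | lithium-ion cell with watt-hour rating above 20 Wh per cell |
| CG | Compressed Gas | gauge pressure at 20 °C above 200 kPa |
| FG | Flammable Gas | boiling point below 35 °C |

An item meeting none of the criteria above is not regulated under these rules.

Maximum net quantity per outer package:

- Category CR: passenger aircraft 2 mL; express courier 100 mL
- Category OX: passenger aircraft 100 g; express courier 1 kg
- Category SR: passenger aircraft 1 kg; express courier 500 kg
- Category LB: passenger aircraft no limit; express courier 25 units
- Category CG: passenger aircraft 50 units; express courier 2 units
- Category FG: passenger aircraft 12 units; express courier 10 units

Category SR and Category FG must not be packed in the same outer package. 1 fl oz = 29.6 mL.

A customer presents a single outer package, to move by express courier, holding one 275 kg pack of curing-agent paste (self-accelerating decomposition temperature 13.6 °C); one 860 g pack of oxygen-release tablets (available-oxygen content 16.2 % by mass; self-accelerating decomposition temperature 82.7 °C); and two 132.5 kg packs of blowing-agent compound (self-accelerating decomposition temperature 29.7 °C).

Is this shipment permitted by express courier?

With self-accelerating decomposition temperature 13.6 °C (< 50 °C), the curing-agent paste falls in Category SR.
The oxygen-release tablets have available-oxygen content 16.2 % by mass, which is > 8.5 % by mass, so they are Category OX (Oxidizer).
With self-accelerating decomposition temperature 29.7 °C (< 50 °C), the blowing-agent compound falls in Category SR.
Category OX quantity: 860 g.
860 g ≤ 1 kg (express courier limit, Category OX) — within limit.
Total Category SR: 275 kg + (two 132.5 kg packs = 265 kg) = 540 kg.
That exceeds the Category SR express courier limit of 500 kg.
The segregation rule (Category SR with Category FG) does not apply to Category OX with Category SR.

No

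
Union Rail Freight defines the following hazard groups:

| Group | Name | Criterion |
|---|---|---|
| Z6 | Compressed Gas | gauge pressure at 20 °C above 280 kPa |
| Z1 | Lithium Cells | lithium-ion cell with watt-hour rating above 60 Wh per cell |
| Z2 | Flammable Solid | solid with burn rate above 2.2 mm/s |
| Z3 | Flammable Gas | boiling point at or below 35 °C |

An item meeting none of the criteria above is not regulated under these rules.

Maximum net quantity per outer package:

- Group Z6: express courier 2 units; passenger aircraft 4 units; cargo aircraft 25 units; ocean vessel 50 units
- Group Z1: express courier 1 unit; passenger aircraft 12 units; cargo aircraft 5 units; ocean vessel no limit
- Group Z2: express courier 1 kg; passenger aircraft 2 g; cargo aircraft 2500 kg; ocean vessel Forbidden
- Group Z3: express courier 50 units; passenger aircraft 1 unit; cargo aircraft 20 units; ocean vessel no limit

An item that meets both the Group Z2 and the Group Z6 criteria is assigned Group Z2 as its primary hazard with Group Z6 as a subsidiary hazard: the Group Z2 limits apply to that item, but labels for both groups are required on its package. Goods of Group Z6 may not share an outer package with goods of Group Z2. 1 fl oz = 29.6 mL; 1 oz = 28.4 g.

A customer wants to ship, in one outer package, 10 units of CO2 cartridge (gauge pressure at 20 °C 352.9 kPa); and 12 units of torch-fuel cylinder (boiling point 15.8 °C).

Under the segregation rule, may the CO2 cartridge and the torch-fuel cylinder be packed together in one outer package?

Gauge pressure at 20 °C 352.9 kPa meets the Group Z6 criterion (Compressed Gas), so the CO2 cartridge is Group Z6.
With boiling point 15.8 °C (≤ 35 °C), the torch-fuel cylinder falls in Group Z3.
No segregation rule bars Group Z6 with Group Z3.

Yes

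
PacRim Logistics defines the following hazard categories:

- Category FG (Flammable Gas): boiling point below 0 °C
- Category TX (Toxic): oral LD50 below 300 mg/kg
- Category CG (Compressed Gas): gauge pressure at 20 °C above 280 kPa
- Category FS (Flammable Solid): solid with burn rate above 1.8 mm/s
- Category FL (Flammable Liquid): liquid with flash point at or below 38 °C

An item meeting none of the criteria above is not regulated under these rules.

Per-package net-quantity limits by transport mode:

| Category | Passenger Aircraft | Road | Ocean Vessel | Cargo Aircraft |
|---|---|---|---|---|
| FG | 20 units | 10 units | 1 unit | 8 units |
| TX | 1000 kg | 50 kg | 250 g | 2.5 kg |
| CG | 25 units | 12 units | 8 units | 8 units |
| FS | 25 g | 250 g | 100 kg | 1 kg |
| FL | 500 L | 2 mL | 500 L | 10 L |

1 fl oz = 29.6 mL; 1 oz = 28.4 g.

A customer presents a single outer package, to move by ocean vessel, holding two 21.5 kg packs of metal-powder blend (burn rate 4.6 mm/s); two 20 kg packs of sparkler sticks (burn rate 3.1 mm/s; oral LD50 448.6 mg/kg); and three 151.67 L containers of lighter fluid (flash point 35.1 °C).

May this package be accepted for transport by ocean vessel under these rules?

Yes

Burn rate 4.6 mm/s meets the Category FS criterion (Flammable Solid), so the metal-powder blend is Category FS.
The sparkler sticks have burn rate 3.1 mm/s, which is > 1.8 mm/s, so they are Category FS (Flammable Solid).
With flash point 35.1 °C (≤ 38 °C), the lighter fluid falls in Category FL.
Category FS net quantity: (two 21.5 kg packs = 43 kg) + (two 20 kg packs = 40 kg) = 83 kg.
83 kg ≤ 100 kg (ocean vessel limit, Category FS) — within limit.
Category FL quantity: three 151.67 L containers = 455.01 L.
455.01 L ≤ 500 L (ocean vessel limit, Category FL) — within limit.
Every hazard category is within its ocean vessel limit and no segregation rule is violated.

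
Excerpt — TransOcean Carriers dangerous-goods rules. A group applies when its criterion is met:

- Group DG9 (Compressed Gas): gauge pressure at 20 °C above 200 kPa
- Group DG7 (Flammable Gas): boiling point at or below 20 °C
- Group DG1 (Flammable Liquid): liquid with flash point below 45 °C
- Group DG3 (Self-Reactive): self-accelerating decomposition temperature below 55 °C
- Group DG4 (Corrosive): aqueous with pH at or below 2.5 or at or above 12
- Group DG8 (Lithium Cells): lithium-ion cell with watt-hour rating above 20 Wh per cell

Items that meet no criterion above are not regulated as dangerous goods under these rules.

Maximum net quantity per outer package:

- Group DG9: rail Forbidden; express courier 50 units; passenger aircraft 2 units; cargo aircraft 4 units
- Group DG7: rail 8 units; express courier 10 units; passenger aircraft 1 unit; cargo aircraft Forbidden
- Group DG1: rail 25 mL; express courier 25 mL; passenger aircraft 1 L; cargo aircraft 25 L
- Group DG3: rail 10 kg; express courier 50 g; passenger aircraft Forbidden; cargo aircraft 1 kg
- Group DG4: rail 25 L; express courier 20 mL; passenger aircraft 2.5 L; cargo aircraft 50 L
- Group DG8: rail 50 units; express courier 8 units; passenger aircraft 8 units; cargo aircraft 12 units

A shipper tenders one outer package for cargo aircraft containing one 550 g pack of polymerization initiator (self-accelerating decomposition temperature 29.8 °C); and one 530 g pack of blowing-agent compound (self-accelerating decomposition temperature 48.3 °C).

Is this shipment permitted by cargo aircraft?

No

With self-accelerating decomposition temperature 29.8 °C (< 55 °C), the polymerization initiator falls in Group DG3.
The blowing-agent compound has self-accelerating decomposition temperature 48.3 °C, which is < 55 °C, so it is Group DG3 (Self-Reactive).
Total Group DG3: 550 g + 530 g = 1.08 kg.
1.08 kg > 1 kg (cargo aircraft limit, Group DG3) — over the limit.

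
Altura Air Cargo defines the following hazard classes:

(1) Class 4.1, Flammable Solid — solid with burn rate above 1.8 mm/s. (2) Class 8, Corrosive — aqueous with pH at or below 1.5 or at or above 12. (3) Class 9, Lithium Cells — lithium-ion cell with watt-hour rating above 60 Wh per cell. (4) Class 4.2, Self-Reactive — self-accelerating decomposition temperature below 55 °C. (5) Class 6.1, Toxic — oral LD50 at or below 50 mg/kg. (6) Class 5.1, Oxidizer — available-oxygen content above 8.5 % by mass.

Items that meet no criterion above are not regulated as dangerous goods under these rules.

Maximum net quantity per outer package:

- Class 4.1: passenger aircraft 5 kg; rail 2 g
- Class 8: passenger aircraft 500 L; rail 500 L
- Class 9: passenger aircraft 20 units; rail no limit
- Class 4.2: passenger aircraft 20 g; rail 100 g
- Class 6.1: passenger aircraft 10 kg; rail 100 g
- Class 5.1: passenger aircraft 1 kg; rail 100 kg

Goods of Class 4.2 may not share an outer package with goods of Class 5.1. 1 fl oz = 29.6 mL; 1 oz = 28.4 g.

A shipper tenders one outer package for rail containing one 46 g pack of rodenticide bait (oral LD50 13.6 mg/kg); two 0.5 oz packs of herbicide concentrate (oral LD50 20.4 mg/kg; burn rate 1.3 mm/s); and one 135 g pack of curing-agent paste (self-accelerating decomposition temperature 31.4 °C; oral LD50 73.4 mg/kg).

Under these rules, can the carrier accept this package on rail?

The rodenticide bait has oral LD50 13.6 mg/kg, which is ≤ 50 mg/kg, so it is Class 6.1 (Toxic).
The herbicide concentrate has oral LD50 20.4 mg/kg, which is ≤ 50 mg/kg, so it is Class 6.1 (Toxic).
Self-accelerating decomposition temperature 31.4 °C meets the Class 4.2 criterion (Self-Reactive), so the curing-agent paste is Class 4.2.
Class 4.2 quantity: 135 g.
135 g exceeds the rail limit of 100 g for Class 4.2.
Total Class 6.1: 46 g + (two 0.5 oz packs = 28.4 g) = 74.4 g.
74.4 g ≤ 100 g (rail limit, Class 6.1) — within limit.
The segregation rule (Class 4.2 with Class 5.1) does not apply to Class 4.2 with Class 6.1.

No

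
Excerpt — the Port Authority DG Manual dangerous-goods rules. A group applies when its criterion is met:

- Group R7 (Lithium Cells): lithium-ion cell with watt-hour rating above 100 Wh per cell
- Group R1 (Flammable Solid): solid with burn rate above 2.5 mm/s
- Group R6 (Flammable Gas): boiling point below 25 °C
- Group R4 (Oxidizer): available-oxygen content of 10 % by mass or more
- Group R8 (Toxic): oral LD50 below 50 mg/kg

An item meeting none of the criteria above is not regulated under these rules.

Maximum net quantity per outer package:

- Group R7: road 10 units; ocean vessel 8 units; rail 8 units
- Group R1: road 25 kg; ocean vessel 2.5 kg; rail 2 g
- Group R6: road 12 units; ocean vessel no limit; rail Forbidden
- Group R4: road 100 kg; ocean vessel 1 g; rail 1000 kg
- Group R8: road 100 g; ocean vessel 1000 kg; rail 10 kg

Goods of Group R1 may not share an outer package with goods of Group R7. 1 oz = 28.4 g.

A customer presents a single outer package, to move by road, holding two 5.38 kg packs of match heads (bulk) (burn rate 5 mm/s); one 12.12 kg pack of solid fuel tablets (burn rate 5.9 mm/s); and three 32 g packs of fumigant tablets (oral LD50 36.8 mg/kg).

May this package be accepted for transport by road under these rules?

Yes

With burn rate 5 mm/s (> 2.5 mm/s), the match heads (bulk) fall in Group R1.
Solid fuel tablets: burn rate 5.9 mm/s > 2.5 mm/s → Group R1 (Flammable Solid).
With oral LD50 36.8 mg/kg (< 50 mg/kg), the fumigant tablets fall in Group R8.
Total Group R1: (two 5.38 kg packs = 10.76 kg) + 12.12 kg = 22.88 kg.
22.88 kg ≤ 25 kg (road limit, Group R1) — within limit.
Group R8 quantity: three 32 g packs = 96 g.
96 g is within the road limit of 100 g for Group R8.
The segregation rule (Group R1 with Group R7) does not apply to Group R1 with Group R8.
Every hazard group is within its road limit and no segregation rule is violated.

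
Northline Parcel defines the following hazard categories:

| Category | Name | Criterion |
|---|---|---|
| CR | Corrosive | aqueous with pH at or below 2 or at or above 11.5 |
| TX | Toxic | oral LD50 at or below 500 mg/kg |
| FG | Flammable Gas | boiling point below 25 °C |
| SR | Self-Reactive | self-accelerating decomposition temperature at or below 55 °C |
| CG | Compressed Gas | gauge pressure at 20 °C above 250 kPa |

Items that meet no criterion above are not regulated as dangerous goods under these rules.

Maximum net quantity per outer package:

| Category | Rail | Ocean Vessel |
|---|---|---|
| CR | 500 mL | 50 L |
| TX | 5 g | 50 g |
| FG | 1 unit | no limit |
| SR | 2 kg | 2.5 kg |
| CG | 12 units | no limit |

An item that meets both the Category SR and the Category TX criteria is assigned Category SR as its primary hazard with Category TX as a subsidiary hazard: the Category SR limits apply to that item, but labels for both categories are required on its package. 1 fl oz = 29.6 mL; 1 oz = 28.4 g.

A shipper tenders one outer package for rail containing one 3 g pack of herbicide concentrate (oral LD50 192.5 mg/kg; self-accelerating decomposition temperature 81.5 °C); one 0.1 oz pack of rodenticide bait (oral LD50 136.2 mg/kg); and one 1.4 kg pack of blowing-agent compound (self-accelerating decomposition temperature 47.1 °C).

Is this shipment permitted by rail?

With oral LD50 192.5 mg/kg (≤ 500 mg/kg), the herbicide concentrate falls in Category TX.
Oral LD50 136.2 mg/kg meets the Category TX criterion (Toxic), so the rodenticide bait is Category TX.
With self-accelerating decomposition temperature 47.1 °C (≤ 55 °C), the blowing-agent compound falls in Category SR.
Total Category TX: 3 g + (one 0.1 oz pack = 2.84 g) = 5.84 g.
That exceeds the Category TX rail limit of 5 g.
Category SR quantity: 1.4 kg.
1.4 kg is within the rail limit of 2 kg for Category SR.

No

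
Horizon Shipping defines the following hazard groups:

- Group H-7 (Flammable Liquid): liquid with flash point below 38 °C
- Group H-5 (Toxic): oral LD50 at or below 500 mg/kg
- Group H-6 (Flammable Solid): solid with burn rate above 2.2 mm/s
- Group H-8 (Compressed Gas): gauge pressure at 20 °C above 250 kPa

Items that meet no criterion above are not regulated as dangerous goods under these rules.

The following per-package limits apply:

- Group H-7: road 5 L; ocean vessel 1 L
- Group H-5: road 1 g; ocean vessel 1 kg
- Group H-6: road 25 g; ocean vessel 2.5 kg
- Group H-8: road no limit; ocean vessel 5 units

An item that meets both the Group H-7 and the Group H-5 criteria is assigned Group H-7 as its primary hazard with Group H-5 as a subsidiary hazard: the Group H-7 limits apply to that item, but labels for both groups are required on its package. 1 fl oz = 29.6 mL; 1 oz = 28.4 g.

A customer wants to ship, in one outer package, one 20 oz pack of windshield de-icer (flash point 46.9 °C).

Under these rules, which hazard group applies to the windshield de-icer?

flash point 46.9 °C is not below 38 °C, so Group H-7 does not apply.
No criterion is met, so the item is not regulated.

Not regulated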